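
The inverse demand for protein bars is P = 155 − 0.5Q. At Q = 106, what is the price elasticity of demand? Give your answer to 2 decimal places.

At Q = 106, P = 155 − 0.5(106) = 102.00.
dP/dQ = −0.5, so dQ/dP = 1/(−0.5) = -2.000.
ε = (dQ/dP)(P/Q) = (-2.000)(102.00/106).

-1.92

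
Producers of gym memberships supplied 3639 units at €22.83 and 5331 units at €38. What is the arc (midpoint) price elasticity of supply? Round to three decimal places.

ΔQ = 5331 − 3639 = 1692; ΔP = 38 − 22.83 = 15.17.
Midpoints: P̄ = 30.41, Q̄ = 4485.0.
ε_s = (ΔQ/ΔP)(P̄/Q̄) = (1692/15.17)(30.41/4485.0).

0.756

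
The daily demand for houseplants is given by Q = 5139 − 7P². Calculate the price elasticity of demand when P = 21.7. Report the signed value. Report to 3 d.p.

At P = 21.7, Q = 1842.770.
dQ/dP = −14P = -303.800.
ε = (dQ/dP)(P/Q) = (-303.800)(21.7/1842.770).
|ε| > 1, so demand is elastic at this price.

-3.577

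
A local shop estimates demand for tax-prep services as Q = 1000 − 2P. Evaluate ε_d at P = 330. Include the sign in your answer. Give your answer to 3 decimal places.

At P = 330, Q = 340.
dQ/dP = −2.
ε = (dQ/dP)(P/Q) = (-2)(330/340).
|ε| > 1, so demand is elastic at this price.

-1.941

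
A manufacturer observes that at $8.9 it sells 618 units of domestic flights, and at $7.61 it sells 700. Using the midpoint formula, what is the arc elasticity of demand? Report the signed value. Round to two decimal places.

ΔQ = 700 − 618 = 82; ΔP = 7.61 − 8.9 = -1.29.
Midpoints: P̄ = 8.26, Q̄ = 659.0.
ε = (ΔQ/ΔP)(P̄/Q̄) = (82/-1.29)(8.26/659.0).

-0.80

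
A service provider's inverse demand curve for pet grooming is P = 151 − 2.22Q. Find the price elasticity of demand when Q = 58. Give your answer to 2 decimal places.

At Q = 58, P = 151 − 2.22(58) = 22.24.
dP/dQ = −2.22, so dQ/dP = 1/(−2.22) = -0.450.
ε = (dQ/dP)(P/Q) = (-0.450)(22.24/58).

-0.17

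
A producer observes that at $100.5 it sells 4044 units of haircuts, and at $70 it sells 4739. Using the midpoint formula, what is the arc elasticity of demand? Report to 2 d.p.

ΔQ = 4739 − 4044 = 695; ΔP = 70 − 100.5 = -30.5.
Midpoints: P̄ = 85.25, Q̄ = 4391.5.
ε = (ΔQ/ΔP)(P̄/Q̄) = (695/-30.5)(85.25/4391.5).

-0.44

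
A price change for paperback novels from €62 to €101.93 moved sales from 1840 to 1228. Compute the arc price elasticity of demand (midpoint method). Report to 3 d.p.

ΔQ = 1228 − 1840 = -612; ΔP = 101.93 − 62 = 39.93.
Midpoints: P̄ = 81.97, Q̄ = 1534.0.
ε = (ΔQ/ΔP)(P̄/Q̄) = (-612/39.93)(81.97/1534.0).

-0.819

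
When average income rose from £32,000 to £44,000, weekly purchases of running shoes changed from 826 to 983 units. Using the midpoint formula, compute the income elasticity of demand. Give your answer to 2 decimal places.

0.55

ΔQ = 157, ΔI = 12000. Midpoints: Ī = 38,000, Q̄ = 904.5.
ε_I = (ΔQ/ΔI)(Ī/Q̄) = (157/12000)(38000/904.5).
ε_I > 0, so the good is normal.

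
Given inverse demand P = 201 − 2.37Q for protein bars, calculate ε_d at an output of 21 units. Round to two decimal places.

-3.04

At Q = 21, P = 201 − 2.37(21) = 151.23.
dP/dQ = −2.37, so dQ/dP = 1/(−2.37) = -0.422.
ε = (dQ/dP)(P/Q) = (-0.422)(151.23/21).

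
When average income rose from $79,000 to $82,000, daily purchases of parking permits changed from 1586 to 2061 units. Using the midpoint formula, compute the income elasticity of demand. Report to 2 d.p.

ΔQ = 475, ΔI = 3000. Midpoints: Ī = 80,500, Q̄ = 1823.5.
ε_I = (ΔQ/ΔI)(Ī/Q̄) = (475/3000)(80500/1823.5).

6.99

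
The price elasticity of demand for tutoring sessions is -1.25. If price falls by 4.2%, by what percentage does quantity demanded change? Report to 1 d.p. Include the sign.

5.3%

%ΔQ ≈ ε × %ΔP = (-1.25)(-4.2%) = 5.25%.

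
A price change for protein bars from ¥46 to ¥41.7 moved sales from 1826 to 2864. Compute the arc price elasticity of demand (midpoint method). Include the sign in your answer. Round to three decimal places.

-4.514

ΔQ = 2864 − 1826 = 1038; ΔP = 41.7 − 46 = -4.3.
Midpoints: P̄ = 43.85, Q̄ = 2345.0.
ε = (ΔQ/ΔP)(P̄/Q̄) = (1038/-4.3)(43.85/2345.0).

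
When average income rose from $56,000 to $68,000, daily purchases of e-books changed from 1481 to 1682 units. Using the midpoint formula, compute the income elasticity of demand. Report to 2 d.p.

0.66

ΔQ = 201, ΔI = 12000. Midpoints: Ī = 62,000, Q̄ = 1581.5.
ε_I = (ΔQ/ΔI)(Ī/Q̄) = (201/12000)(62000/1581.5).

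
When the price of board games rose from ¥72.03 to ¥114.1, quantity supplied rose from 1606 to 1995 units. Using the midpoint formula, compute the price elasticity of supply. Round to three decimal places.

ΔQ = 1995 − 1606 = 389; ΔP = 114.1 − 72.03 = 42.07.
Midpoints: P̄ = 93.06, Q̄ = 1800.5.
ε_s = (ΔQ/ΔP)(P̄/Q̄) = (389/42.07)(93.06/1800.5).

0.478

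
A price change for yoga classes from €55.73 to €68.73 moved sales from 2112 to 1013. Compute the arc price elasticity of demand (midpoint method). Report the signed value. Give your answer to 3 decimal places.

ΔQ = 1013 − 2112 = -1099; ΔP = 68.73 − 55.73 = 13.0.
Midpoints: P̄ = 62.23, Q̄ = 1562.5.
ε = (ΔQ/ΔP)(P̄/Q̄) = (-1099/13.0)(62.23/1562.5).

-3.367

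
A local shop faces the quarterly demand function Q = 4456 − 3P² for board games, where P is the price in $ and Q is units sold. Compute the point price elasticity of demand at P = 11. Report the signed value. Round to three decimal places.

At P = 11, Q = 4093.
dQ/dP = −6P = -66.
ε = (dQ/dP)(P/Q) = (-66)(11/4093).

-0.177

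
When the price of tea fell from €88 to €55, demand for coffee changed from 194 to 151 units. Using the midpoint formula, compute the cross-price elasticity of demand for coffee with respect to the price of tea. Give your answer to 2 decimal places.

ΔQ_x = 151 − 194 = -43; ΔP_y = 55 − 88 = -33.
Midpoints: P̄_y = 71.50, Q̄_x = 172.5.
ε_xy = (ΔQ_x/ΔP_y)(P̄_y/Q̄_x) = (-43/-33)(71.50/172.5).

0.54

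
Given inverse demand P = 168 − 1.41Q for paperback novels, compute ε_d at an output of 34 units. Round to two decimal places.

At Q = 34, P = 168 − 1.41(34) = 120.06.
dP/dQ = −1.41, so dQ/dP = 1/(−1.41) = -0.709.
ε = (dQ/dP)(P/Q) = (-0.709)(120.06/34).

-2.50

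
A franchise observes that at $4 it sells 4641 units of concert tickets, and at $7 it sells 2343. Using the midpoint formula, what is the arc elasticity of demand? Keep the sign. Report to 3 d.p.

-1.206

ΔQ = 2343 − 4641 = -2298; ΔP = 7 − 4 = 3.
Midpoints: P̄ = 5.50, Q̄ = 3492.0.
ε = (ΔQ/ΔP)(P̄/Q̄) = (-2298/3)(5.50/3492.0).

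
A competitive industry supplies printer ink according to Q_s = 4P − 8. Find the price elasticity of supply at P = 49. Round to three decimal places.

At P = 49, Q_s = 188.
dQ_s/dP = 4.
ε_s = (dQ_s/dP)(P/Q_s) = (4)(49/188).

1.043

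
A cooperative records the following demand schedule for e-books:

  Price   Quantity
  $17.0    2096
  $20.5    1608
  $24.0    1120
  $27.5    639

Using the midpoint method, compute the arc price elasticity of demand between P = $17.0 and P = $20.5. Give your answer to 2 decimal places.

At P = 17.0, Q = 2096; at P = 20.5, Q = 1608.
ΔQ = -488, ΔP = 3.5. Midpoints: P̄ = 18.75, Q̄ = 1852.0.
ε = (ΔQ/ΔP)(P̄/Q̄) = (-488/3.5)(18.75/1852.0).

-1.41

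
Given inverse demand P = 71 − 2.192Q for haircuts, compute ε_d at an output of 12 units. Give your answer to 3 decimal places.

-1.699

At Q = 12, P = 71 − 2.192(12) = 44.70.
dP/dQ = −2.192, so dQ/dP = 1/(−2.192) = -0.456.
ε = (dQ/dP)(P/Q) = (-0.456)(44.70/12).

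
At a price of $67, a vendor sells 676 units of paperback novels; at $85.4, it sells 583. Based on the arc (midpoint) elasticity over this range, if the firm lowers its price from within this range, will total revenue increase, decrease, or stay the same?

Arc ε = (-93/18.4)(76.20/629.5) ≈ -0.612.
|ε| = 0.61 < 1, so demand is inelastic. A price cut therefore reduces total revenue.

decrease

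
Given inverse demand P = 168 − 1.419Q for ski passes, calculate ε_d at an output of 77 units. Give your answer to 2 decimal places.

At Q = 77, P = 168 − 1.419(77) = 58.74.
dP/dQ = −1.419, so dQ/dP = 1/(−1.419) = -0.705.
ε = (dQ/dP)(P/Q) = (-0.705)(58.74/77).

-0.54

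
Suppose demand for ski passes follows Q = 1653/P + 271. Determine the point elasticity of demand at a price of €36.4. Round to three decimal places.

-0.144

At P = 36.4, Q = 316.412.
dQ/dP = −1653/P² = -1.248.
ε = (dQ/dP)(P/Q) = (-1.248)(36.4/316.412).
|ε| < 1, so demand is inelastic at this price.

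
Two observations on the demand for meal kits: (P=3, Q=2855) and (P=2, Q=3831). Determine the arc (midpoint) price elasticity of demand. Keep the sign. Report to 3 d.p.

ΔQ = 3831 − 2855 = 976; ΔP = 2 − 3 = -1.
Midpoints: P̄ = 2.50, Q̄ = 3343.0.
ε = (ΔQ/ΔP)(P̄/Q̄) = (976/-1)(2.50/3343.0).

-0.730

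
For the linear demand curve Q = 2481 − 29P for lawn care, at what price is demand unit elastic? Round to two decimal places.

42.78

For linear demand Q = a − bP, ε = −bP/(a − bP). |ε| = 1 when bP = a − bP, i.e. P = a/(2b).
P = 2481/(2·29) = 2481/58 = 42.7759.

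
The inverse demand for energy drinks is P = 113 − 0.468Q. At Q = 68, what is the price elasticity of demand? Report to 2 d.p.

At Q = 68, P = 113 − 0.468(68) = 81.18.
dP/dQ = −0.468, so dQ/dP = 1/(−0.468) = -2.137.
ε = (dQ/dP)(P/Q) = (-2.137)(81.18/68).

-2.55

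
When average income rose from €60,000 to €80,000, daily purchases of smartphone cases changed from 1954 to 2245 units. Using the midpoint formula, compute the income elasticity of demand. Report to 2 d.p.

ΔQ = 291, ΔI = 20000. Midpoints: Ī = 70,000, Q̄ = 2099.5.
ε_I = (ΔQ/ΔI)(Ī/Q̄) = (291/20000)(70000/2099.5).
ε_I > 0, so the good is normal.

0.49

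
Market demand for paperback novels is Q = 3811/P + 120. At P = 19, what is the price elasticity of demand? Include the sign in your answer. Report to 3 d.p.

-0.626

At P = 19, Q = 320.579.
dQ/dP = −3811/P² = -10.557.
ε = (dQ/dP)(P/Q) = (-10.557)(19/320.579).
|ε| < 1, so demand is inelastic at this price.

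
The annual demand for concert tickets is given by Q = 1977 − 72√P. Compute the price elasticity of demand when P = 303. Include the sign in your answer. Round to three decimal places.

At P = 303, Q = 723.704.
dQ/dP = −72/(2√P) = -2.068.
ε = (dQ/dP)(P/Q) = (-2.068)(303/723.704).

-0.866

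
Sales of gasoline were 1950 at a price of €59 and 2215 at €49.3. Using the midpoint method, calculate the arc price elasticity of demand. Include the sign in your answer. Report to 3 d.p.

ΔQ = 2215 − 1950 = 265; ΔP = 49.3 − 59 = -9.7.
Midpoints: P̄ = 54.15, Q̄ = 2082.5.
ε = (ΔQ/ΔP)(P̄/Q̄) = (265/-9.7)(54.15/2082.5).

-0.710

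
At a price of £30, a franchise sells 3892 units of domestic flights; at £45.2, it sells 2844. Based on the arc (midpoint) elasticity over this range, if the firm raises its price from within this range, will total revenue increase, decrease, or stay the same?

increase

Arc ε = (-1048/15.2)(37.60/3368.0) ≈ -0.770.
|ε| = 0.77 < 1, so demand is inelastic. A price rise therefore raises total revenue.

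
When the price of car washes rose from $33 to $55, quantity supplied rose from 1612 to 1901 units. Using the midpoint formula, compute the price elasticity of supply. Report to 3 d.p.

0.329

ΔQ = 1901 − 1612 = 289; ΔP = 55 − 33 = 22.
Midpoints: P̄ = 44.00, Q̄ = 1756.5.
ε_s = (ΔQ/ΔP)(P̄/Q̄) = (289/22)(44.00/1756.5).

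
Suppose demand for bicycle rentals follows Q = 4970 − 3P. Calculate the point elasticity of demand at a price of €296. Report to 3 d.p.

At P = 296, Q = 4082.
dQ/dP = −3.
ε = (dQ/dP)(P/Q) = (-3)(296/4082).

-0.218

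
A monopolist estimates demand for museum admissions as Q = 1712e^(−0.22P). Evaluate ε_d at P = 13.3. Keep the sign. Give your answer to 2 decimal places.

-2.93

At P = 13.3, Q = 91.782.
dQ/dP = −0.22·1712e^(−0.22P) = −0.22Q = -20.192.
ε = (dQ/dP)(P/Q) = (-20.192)(13.3/91.782).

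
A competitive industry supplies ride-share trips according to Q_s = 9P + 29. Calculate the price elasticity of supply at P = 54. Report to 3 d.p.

At P = 54, Q_s = 515.
dQ_s/dP = 9.
ε_s = (dQ_s/dP)(P/Q_s) = (9)(54/515).

0.944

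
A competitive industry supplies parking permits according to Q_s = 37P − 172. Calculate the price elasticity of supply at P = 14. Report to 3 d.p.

At P = 14, Q_s = 346.
dQ_s/dP = 37.
ε_s = (dQ_s/dP)(P/Q_s) = (37)(14/346).

1.497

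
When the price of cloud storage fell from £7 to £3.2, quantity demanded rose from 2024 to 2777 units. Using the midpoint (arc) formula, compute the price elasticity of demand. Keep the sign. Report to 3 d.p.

ΔQ = 2777 − 2024 = 753; ΔP = 3.2 − 7 = -3.8.
Midpoints: P̄ = 5.10, Q̄ = 2400.5.
ε = (ΔQ/ΔP)(P̄/Q̄) = (753/-3.8)(5.10/2400.5).

-0.421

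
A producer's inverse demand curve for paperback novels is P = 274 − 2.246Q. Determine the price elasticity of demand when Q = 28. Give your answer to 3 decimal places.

At Q = 28, P = 274 − 2.246(28) = 211.11.
dP/dQ = −2.246, so dQ/dP = 1/(−2.246) = -0.445.
ε = (dQ/dP)(P/Q) = (-0.445)(211.11/28).

-3.357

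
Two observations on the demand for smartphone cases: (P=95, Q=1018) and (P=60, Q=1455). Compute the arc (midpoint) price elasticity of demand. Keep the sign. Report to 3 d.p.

ΔQ = 1455 − 1018 = 437; ΔP = 60 − 95 = -35.
Midpoints: P̄ = 77.50, Q̄ = 1236.5.
ε = (ΔQ/ΔP)(P̄/Q̄) = (437/-35)(77.50/1236.5).

-0.783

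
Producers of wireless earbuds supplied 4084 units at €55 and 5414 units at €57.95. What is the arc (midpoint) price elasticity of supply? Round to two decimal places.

ΔQ = 5414 − 4084 = 1330; ΔP = 57.95 − 55 = 2.95.
Midpoints: P̄ = 56.48, Q̄ = 4749.0.
ε_s = (ΔQ/ΔP)(P̄/Q̄) = (1330/2.95)(56.48/4749.0).

5.36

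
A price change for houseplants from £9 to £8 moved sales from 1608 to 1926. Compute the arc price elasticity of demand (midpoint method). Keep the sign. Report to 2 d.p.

-1.53

ΔQ = 1926 − 1608 = 318; ΔP = 8 − 9 = -1.
Midpoints: P̄ = 8.50, Q̄ = 1767.0.
ε = (ΔQ/ΔP)(P̄/Q̄) = (318/-1)(8.50/1767.0).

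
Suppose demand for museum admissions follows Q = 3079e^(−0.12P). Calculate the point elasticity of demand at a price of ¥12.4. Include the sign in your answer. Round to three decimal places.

At P = 12.4, Q = 695.312.
dQ/dP = −0.12·3079e^(−0.12P) = −0.12Q = -83.437.
ε = (dQ/dP)(P/Q) = (-83.437)(12.4/695.312).

-1.488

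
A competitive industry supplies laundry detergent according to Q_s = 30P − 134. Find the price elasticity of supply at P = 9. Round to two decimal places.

At P = 9, Q_s = 136.
dQ_s/dP = 30.
ε_s = (dQ_s/dP)(P/Q_s) = (30)(9/136).

1.99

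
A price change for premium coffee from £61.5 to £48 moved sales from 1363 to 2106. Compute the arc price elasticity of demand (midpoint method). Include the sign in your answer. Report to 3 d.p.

ΔQ = 2106 − 1363 = 743; ΔP = 48 − 61.5 = -13.5.
Midpoints: P̄ = 54.75, Q̄ = 1734.5.
ε = (ΔQ/ΔP)(P̄/Q̄) = (743/-13.5)(54.75/1734.5).

-1.737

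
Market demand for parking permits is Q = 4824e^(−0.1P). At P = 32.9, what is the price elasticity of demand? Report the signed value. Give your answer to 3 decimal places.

At P = 32.9, Q = 179.713.
dQ/dP = −0.1·4824e^(−0.1P) = −0.1Q = -17.971.
ε = (dQ/dP)(P/Q) = (-17.971)(32.9/179.713).
|ε| > 1, so demand is elastic at this price.

-3.290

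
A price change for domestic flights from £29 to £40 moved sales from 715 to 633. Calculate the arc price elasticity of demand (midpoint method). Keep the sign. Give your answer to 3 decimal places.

-0.382

ΔQ = 633 − 715 = -82; ΔP = 40 − 29 = 11.
Midpoints: P̄ = 34.50, Q̄ = 674.0.
ε = (ΔQ/ΔP)(P̄/Q̄) = (-82/11)(34.50/674.0).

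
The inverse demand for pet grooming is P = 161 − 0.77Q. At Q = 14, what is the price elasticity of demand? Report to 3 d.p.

-13.935

At Q = 14, P = 161 − 0.77(14) = 150.22.
dP/dQ = −0.77, so dQ/dP = 1/(−0.77) = -1.299.
ε = (dQ/dP)(P/Q) = (-1.299)(150.22/14).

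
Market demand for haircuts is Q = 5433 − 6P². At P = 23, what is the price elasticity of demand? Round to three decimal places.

-2.810

At P = 23, Q = 2259.
dQ/dP = −12P = -276.
ε = (dQ/dP)(P/Q) = (-276)(23/2259).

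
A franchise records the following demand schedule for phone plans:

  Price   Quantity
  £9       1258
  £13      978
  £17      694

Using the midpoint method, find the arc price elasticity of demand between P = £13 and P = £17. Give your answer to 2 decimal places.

-1.27

At P = 13, Q = 978; at P = 17, Q = 694.
ΔQ = -284, ΔP = 4. Midpoints: P̄ = 15.00, Q̄ = 836.0.
ε = (ΔQ/ΔP)(P̄/Q̄) = (-284/4)(15.00/836.0).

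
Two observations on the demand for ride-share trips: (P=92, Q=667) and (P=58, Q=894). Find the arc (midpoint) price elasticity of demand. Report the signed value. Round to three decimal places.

-0.642

ΔQ = 894 − 667 = 227; ΔP = 58 − 92 = -34.
Midpoints: P̄ = 75.00, Q̄ = 780.5.
ε = (ΔQ/ΔP)(P̄/Q̄) = (227/-34)(75.00/780.5).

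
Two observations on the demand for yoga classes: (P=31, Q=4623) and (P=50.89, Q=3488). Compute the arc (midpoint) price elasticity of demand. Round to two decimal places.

ΔQ = 3488 − 4623 = -1135; ΔP = 50.89 − 31 = 19.89.
Midpoints: P̄ = 40.95, Q̄ = 4055.5.
ε = (ΔQ/ΔP)(P̄/Q̄) = (-1135/19.89)(40.95/4055.5).

-0.58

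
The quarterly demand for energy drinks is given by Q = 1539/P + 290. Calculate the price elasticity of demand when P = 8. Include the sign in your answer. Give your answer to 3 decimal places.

-0.399

At P = 8, Q = 482.375.
dQ/dP = −1539/P² = -24.047.
ε = (dQ/dP)(P/Q) = (-24.047)(8/482.375).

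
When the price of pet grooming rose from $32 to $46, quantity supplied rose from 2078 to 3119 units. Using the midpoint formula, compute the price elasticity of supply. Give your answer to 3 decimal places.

1.116

ΔQ = 3119 − 2078 = 1041; ΔP = 46 − 32 = 14.
Midpoints: P̄ = 39.00, Q̄ = 2598.5.
ε_s = (ΔQ/ΔP)(P̄/Q̄) = (1041/14)(39.00/2598.5).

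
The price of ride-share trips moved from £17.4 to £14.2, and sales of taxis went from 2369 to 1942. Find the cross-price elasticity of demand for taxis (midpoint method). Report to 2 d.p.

ΔQ_x = 1942 − 2369 = -427; ΔP_y = 14.2 − 17.4 = -3.2.
Midpoints: P̄_y = 15.80, Q̄_x = 2155.5.
ε_xy = (ΔQ_x/ΔP_y)(P̄_y/Q̄_x) = (-427/-3.2)(15.80/2155.5).
ε_xy > 0, so the goods are substitutes.

0.98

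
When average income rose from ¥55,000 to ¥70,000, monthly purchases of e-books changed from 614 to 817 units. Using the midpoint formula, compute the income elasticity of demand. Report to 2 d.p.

1.18

ΔQ = 203, ΔI = 15000. Midpoints: Ī = 62,500, Q̄ = 715.5.
ε_I = (ΔQ/ΔI)(Ī/Q̄) = (203/15000)(62500/715.5).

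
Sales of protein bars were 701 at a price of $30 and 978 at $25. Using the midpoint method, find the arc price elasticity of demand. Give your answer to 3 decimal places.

-1.815

ΔQ = 978 − 701 = 277; ΔP = 25 − 30 = -5.
Midpoints: P̄ = 27.50, Q̄ = 839.5.
ε = (ΔQ/ΔP)(P̄/Q̄) = (277/-5)(27.50/839.5).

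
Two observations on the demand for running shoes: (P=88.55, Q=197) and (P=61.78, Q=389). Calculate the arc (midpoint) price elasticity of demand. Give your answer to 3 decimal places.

ΔQ = 389 − 197 = 192; ΔP = 61.78 − 88.55 = -26.77.
Midpoints: P̄ = 75.16, Q̄ = 293.0.
ε = (ΔQ/ΔP)(P̄/Q̄) = (192/-26.77)(75.16/293.0).

-1.840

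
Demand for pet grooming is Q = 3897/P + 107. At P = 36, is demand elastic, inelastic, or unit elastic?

Q = 215.250, dQ/dP = -3.007.
ε = (dQ/dP)(P/Q) ≈ -0.503.
|ε| = 0.50 < 1.

inelastic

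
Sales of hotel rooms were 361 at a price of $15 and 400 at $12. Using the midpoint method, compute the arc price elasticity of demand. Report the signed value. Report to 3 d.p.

ΔQ = 400 − 361 = 39; ΔP = 12 − 15 = -3.
Midpoints: P̄ = 13.50, Q̄ = 380.5.
ε = (ΔQ/ΔP)(P̄/Q̄) = (39/-3)(13.50/380.5).

-0.461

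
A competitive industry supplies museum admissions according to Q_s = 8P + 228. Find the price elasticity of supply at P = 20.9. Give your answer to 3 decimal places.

At P = 20.9, Q_s = 395.20.
dQ_s/dP = 8.
ε_s = (dQ_s/dP)(P/Q_s) = (8)(20.9/395.20).

0.423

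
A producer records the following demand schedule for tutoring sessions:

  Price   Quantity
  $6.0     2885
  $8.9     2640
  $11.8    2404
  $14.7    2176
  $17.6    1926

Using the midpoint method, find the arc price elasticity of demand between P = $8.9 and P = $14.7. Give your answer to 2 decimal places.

At P = 8.9, Q = 2640; at P = 14.7, Q = 2176.
ΔQ = -464, ΔP = 5.8. Midpoints: P̄ = 11.80, Q̄ = 2408.0.
ε = (ΔQ/ΔP)(P̄/Q̄) = (-464/5.8)(11.80/2408.0).

-0.39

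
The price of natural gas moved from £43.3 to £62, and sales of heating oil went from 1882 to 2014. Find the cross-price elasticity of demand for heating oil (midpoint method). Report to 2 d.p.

0.19

ΔQ_x = 2014 − 1882 = 132; ΔP_y = 62 − 43.3 = 18.7.
Midpoints: P̄_y = 52.65, Q̄_x = 1948.0.
ε_xy = (ΔQ_x/ΔP_y)(P̄_y/Q̄_x) = (132/18.7)(52.65/1948.0).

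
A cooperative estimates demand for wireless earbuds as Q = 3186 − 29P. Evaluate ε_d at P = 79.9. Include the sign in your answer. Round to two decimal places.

-2.67

At P = 79.9, Q = 868.900.
dQ/dP = −29.
ε = (dQ/dP)(P/Q) = (-29)(79.9/868.900).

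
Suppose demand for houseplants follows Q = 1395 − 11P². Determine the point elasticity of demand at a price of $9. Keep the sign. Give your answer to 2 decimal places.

At P = 9, Q = 504.
dQ/dP = −22P = -198.
ε = (dQ/dP)(P/Q) = (-198)(9/504).

-3.54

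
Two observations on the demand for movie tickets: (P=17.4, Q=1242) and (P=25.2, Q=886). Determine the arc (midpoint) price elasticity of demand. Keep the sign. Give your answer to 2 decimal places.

ΔQ = 886 − 1242 = -356; ΔP = 25.2 − 17.4 = 7.8.
Midpoints: P̄ = 21.30, Q̄ = 1064.0.
ε = (ΔQ/ΔP)(P̄/Q̄) = (-356/7.8)(21.30/1064.0).

-0.91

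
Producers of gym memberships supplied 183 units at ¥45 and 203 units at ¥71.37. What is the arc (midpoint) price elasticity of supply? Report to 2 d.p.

ΔQ = 203 − 183 = 20; ΔP = 71.37 − 45 = 26.37.
Midpoints: P̄ = 58.19, Q̄ = 193.0.
ε_s = (ΔQ/ΔP)(P̄/Q̄) = (20/26.37)(58.19/193.0).

0.23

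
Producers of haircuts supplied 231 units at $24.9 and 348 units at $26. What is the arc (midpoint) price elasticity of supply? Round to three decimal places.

ΔQ = 348 − 231 = 117; ΔP = 26 − 24.9 = 1.1.
Midpoints: P̄ = 25.45, Q̄ = 289.5.
ε_s = (ΔQ/ΔP)(P̄/Q̄) = (117/1.1)(25.45/289.5).

9.350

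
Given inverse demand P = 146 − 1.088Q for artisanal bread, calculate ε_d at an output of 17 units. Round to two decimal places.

-6.89

At Q = 17, P = 146 − 1.088(17) = 127.50.
dP/dQ = −1.088, so dQ/dP = 1/(−1.088) = -0.919.
ε = (dQ/dP)(P/Q) = (-0.919)(127.50/17).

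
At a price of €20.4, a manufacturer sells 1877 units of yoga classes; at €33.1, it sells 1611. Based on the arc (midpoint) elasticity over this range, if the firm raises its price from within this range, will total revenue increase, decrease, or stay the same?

increase

Arc ε = (-266/12.7)(26.75/1744.0) ≈ -0.321.
|ε| = 0.32 < 1, so demand is inelastic. A price rise therefore raises total revenue.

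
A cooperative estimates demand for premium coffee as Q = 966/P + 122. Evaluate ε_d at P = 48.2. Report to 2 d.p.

-0.14

At P = 48.2, Q = 142.041.
dQ/dP = −966/P² = -0.416.
ε = (dQ/dP)(P/Q) = (-0.416)(48.2/142.041).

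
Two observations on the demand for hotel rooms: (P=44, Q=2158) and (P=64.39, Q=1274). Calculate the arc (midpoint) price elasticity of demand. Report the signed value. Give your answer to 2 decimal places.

-1.37

ΔQ = 1274 − 2158 = -884; ΔP = 64.39 − 44 = 20.39.
Midpoints: P̄ = 54.20, Q̄ = 1716.0.
ε = (ΔQ/ΔP)(P̄/Q̄) = (-884/20.39)(54.20/1716.0).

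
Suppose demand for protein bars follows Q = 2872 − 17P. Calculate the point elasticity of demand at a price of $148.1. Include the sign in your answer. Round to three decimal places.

At P = 148.1, Q = 354.300.
dQ/dP = −17.
ε = (dQ/dP)(P/Q) = (-17)(148.1/354.300).
|ε| > 1, so demand is elastic at this price.

-7.106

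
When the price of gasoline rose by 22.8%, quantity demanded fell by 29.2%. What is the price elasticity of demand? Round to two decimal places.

-1.28

ε = %ΔQ / %ΔP = (-29.2)/(22.8) = -1.281.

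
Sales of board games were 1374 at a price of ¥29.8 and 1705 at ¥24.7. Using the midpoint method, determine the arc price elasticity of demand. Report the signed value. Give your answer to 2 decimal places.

-1.15

ΔQ = 1705 − 1374 = 331; ΔP = 24.7 − 29.8 = -5.1.
Midpoints: P̄ = 27.25, Q̄ = 1539.5.
ε = (ΔQ/ΔP)(P̄/Q̄) = (331/-5.1)(27.25/1539.5).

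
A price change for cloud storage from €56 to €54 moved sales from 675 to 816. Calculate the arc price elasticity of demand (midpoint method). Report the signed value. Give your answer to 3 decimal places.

ΔQ = 816 − 675 = 141; ΔP = 54 − 56 = -2.
Midpoints: P̄ = 55.00, Q̄ = 745.5.
ε = (ΔQ/ΔP)(P̄/Q̄) = (141/-2)(55.00/745.5).

-5.201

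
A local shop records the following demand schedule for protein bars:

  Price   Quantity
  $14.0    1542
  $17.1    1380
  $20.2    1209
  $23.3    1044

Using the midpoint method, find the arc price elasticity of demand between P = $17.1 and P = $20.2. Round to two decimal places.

At P = 17.1, Q = 1380; at P = 20.2, Q = 1209.
ΔQ = -171, ΔP = 3.1. Midpoints: P̄ = 18.65, Q̄ = 1294.5.
ε = (ΔQ/ΔP)(P̄/Q̄) = (-171/3.1)(18.65/1294.5).

-0.79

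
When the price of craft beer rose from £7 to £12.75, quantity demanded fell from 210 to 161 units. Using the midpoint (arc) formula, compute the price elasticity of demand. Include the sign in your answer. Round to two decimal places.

-0.45

ΔQ = 161 − 210 = -49; ΔP = 12.75 − 7 = 5.75.
Midpoints: P̄ = 9.88, Q̄ = 185.5.
ε = (ΔQ/ΔP)(P̄/Q̄) = (-49/5.75)(9.88/185.5).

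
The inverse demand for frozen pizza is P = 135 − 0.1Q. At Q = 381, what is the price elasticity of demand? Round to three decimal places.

At Q = 381, P = 135 − 0.1(381) = 96.90.
dP/dQ = −0.1, so dQ/dP = 1/(−0.1) = -10.000.
ε = (dQ/dP)(P/Q) = (-10.000)(96.90/381).

-2.543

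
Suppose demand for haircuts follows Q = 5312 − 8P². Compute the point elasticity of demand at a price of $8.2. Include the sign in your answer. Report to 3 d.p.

-0.225

At P = 8.2, Q = 4774.080.
dQ/dP = −16P = -131.200.
ε = (dQ/dP)(P/Q) = (-131.200)(8.2/4774.080).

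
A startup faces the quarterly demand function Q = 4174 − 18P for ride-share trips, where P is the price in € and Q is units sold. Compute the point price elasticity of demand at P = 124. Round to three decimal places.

At P = 124, Q = 1942.
dQ/dP = −18.
ε = (dQ/dP)(P/Q) = (-18)(124/1942).

-1.149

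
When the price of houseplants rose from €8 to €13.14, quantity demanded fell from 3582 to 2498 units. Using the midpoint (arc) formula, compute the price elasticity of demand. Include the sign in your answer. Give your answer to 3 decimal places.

ΔQ = 2498 − 3582 = -1084; ΔP = 13.14 − 8 = 5.14.
Midpoints: P̄ = 10.57, Q̄ = 3040.0.
ε = (ΔQ/ΔP)(P̄/Q̄) = (-1084/5.14)(10.57/3040.0).

-0.733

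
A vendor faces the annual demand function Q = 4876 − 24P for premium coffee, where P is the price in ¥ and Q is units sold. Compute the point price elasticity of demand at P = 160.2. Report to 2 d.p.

At P = 160.2, Q = 1031.200.
dQ/dP = −24.
ε = (dQ/dP)(P/Q) = (-24)(160.2/1031.200).
|ε| > 1, so demand is elastic at this price.

-3.73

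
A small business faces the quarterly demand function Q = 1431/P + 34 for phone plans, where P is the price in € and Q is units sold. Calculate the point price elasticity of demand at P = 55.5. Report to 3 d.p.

At P = 55.5, Q = 59.784.
dQ/dP = −1431/P² = -0.465.
ε = (dQ/dP)(P/Q) = (-0.465)(55.5/59.784).

-0.431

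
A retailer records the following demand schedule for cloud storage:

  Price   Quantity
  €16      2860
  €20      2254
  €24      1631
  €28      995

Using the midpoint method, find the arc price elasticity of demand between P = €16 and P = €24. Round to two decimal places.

-1.37

At P = 16, Q = 2860; at P = 24, Q = 1631.
ΔQ = -1229, ΔP = 8. Midpoints: P̄ = 20.00, Q̄ = 2245.5.
ε = (ΔQ/ΔP)(P̄/Q̄) = (-1229/8)(20.00/2245.5).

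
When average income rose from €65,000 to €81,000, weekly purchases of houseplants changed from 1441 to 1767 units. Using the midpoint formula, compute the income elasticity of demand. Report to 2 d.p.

ΔQ = 326, ΔI = 16000. Midpoints: Ī = 73,000, Q̄ = 1604.0.
ε_I = (ΔQ/ΔI)(Ī/Q̄) = (326/16000)(73000/1604.0).
ε_I > 0, so the good is normal.

0.93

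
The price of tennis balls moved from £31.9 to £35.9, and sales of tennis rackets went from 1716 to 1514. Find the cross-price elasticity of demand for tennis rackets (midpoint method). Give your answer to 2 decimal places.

ΔQ_x = 1514 − 1716 = -202; ΔP_y = 35.9 − 31.9 = 4.
Midpoints: P̄_y = 33.90, Q̄_x = 1615.0.
ε_xy = (ΔQ_x/ΔP_y)(P̄_y/Q̄_x) = (-202/4)(33.90/1615.0).

-1.06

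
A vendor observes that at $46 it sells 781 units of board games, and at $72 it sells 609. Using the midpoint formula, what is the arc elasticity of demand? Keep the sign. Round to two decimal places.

-0.56

ΔQ = 609 − 781 = -172; ΔP = 72 − 46 = 26.
Midpoints: P̄ = 59.00, Q̄ = 695.0.
ε = (ΔQ/ΔP)(P̄/Q̄) = (-172/26)(59.00/695.0).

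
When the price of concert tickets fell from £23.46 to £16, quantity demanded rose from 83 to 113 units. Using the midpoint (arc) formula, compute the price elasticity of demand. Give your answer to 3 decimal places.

-0.810

ΔQ = 113 − 83 = 30; ΔP = 16 − 23.46 = -7.46.
Midpoints: P̄ = 19.73, Q̄ = 98.0.
ε = (ΔQ/ΔP)(P̄/Q̄) = (30/-7.46)(19.73/98.0).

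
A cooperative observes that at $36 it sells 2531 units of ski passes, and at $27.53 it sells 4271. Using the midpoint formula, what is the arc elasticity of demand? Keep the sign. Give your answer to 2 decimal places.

ΔQ = 4271 − 2531 = 1740; ΔP = 27.53 − 36 = -8.47.
Midpoints: P̄ = 31.77, Q̄ = 3401.0.
ε = (ΔQ/ΔP)(P̄/Q̄) = (1740/-8.47)(31.77/3401.0).

-1.92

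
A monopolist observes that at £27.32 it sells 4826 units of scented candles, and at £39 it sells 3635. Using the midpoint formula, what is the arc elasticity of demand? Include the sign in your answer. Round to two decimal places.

-0.80

ΔQ = 3635 − 4826 = -1191; ΔP = 39 − 27.32 = 11.68.
Midpoints: P̄ = 33.16, Q̄ = 4230.5.
ε = (ΔQ/ΔP)(P̄/Q̄) = (-1191/11.68)(33.16/4230.5).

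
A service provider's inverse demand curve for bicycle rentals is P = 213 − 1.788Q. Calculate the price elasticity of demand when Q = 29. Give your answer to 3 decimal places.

-3.108

At Q = 29, P = 213 − 1.788(29) = 161.15.
dP/dQ = −1.788, so dQ/dP = 1/(−1.788) = -0.559.
ε = (dQ/dP)(P/Q) = (-0.559)(161.15/29).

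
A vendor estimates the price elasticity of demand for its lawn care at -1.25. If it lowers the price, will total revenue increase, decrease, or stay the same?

|ε| = 1.25 > 1, so demand is elastic. A price cut therefore raises total revenue.

increase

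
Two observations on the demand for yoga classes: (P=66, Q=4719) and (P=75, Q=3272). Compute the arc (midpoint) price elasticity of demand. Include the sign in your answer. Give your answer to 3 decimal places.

-2.837

ΔQ = 3272 − 4719 = -1447; ΔP = 75 − 66 = 9.
Midpoints: P̄ = 70.50, Q̄ = 3995.5.
ε = (ΔQ/ΔP)(P̄/Q̄) = (-1447/9)(70.50/3995.5).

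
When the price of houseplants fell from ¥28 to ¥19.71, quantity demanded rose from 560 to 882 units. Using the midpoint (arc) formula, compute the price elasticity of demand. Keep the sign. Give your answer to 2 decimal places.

-1.29

ΔQ = 882 − 560 = 322; ΔP = 19.71 − 28 = -8.29.
Midpoints: P̄ = 23.86, Q̄ = 721.0.
ε = (ΔQ/ΔP)(P̄/Q̄) = (322/-8.29)(23.86/721.0).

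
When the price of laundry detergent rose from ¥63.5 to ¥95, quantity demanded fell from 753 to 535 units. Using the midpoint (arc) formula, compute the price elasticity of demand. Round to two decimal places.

-0.85

ΔQ = 535 − 753 = -218; ΔP = 95 − 63.5 = 31.5.
Midpoints: P̄ = 79.25, Q̄ = 644.0.
ε = (ΔQ/ΔP)(P̄/Q̄) = (-218/31.5)(79.25/644.0).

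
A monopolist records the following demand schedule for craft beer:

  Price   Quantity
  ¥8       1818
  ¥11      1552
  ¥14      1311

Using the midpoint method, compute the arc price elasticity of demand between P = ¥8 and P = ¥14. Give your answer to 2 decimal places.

At P = 8, Q = 1818; at P = 14, Q = 1311.
ΔQ = -507, ΔP = 6. Midpoints: P̄ = 11.00, Q̄ = 1564.5.
ε = (ΔQ/ΔP)(P̄/Q̄) = (-507/6)(11.00/1564.5).

-0.59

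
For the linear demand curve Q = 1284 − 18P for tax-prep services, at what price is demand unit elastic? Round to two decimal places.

35.67

For linear demand Q = a − bP, ε = −bP/(a − bP). |ε| = 1 when bP = a − bP, i.e. P = a/(2b).
P = 1284/(2·18) = 1284/36 = 35.6667.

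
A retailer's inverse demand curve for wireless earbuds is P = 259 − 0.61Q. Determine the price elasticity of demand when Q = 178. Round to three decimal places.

At Q = 178, P = 259 − 0.61(178) = 150.42.
dP/dQ = −0.61, so dQ/dP = 1/(−0.61) = -1.639.
ε = (dQ/dP)(P/Q) = (-1.639)(150.42/178).

-1.385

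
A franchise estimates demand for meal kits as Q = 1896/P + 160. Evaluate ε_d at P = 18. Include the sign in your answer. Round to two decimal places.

At P = 18, Q = 265.333.
dQ/dP = −1896/P² = -5.852.
ε = (dQ/dP)(P/Q) = (-5.852)(18/265.333).

-0.40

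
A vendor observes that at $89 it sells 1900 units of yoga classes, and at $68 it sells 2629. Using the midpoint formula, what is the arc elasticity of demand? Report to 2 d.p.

ΔQ = 2629 − 1900 = 729; ΔP = 68 − 89 = -21.
Midpoints: P̄ = 78.50, Q̄ = 2264.5.
ε = (ΔQ/ΔP)(P̄/Q̄) = (729/-21)(78.50/2264.5).

-1.20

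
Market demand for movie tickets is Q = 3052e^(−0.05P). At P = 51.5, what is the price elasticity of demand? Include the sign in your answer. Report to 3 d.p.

At P = 51.5, Q = 232.421.
dQ/dP = −0.05·3052e^(−0.05P) = −0.05Q = -11.621.
ε = (dQ/dP)(P/Q) = (-11.621)(51.5/232.421).

-2.575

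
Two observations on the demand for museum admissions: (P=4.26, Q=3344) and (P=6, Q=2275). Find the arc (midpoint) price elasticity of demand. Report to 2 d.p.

-1.12

ΔQ = 2275 − 3344 = -1069; ΔP = 6 − 4.26 = 1.74.
Midpoints: P̄ = 5.13, Q̄ = 2809.5.
ε = (ΔQ/ΔP)(P̄/Q̄) = (-1069/1.74)(5.13/2809.5).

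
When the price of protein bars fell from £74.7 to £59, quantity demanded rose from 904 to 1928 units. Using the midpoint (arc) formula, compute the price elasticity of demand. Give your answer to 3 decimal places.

-3.079

ΔQ = 1928 − 904 = 1024; ΔP = 59 − 74.7 = -15.7.
Midpoints: P̄ = 66.85, Q̄ = 1416.0.
ε = (ΔQ/ΔP)(P̄/Q̄) = (1024/-15.7)(66.85/1416.0).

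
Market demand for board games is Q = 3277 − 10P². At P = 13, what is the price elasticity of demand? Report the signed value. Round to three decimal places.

-2.130

At P = 13, Q = 1587.
dQ/dP = −20P = -260.
ε = (dQ/dP)(P/Q) = (-260)(13/1587).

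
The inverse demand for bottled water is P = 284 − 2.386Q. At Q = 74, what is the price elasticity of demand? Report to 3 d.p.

At Q = 74, P = 284 − 2.386(74) = 107.44.
dP/dQ = −2.386, so dQ/dP = 1/(−2.386) = -0.419.
ε = (dQ/dP)(P/Q) = (-0.419)(107.44/74).

-0.608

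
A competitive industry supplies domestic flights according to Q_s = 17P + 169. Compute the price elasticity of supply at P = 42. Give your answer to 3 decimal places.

0.809

At P = 42, Q_s = 883.
dQ_s/dP = 17.
ε_s = (dQ_s/dP)(P/Q_s) = (17)(42/883).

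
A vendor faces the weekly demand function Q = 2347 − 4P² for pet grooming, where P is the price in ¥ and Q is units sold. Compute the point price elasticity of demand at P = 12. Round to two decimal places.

At P = 12, Q = 1771.
dQ/dP = −8P = -96.
ε = (dQ/dP)(P/Q) = (-96)(12/1771).

-0.65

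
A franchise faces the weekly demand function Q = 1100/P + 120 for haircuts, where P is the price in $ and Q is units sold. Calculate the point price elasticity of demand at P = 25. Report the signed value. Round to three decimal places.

At P = 25, Q = 164.
dQ/dP = −1100/P² = -1.760.
ε = (dQ/dP)(P/Q) = (-1.760)(25/164).

-0.268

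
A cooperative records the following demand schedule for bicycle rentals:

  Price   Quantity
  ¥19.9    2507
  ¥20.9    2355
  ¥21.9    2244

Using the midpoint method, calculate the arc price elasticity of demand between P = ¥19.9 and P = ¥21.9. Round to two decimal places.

-1.16

At P = 19.9, Q = 2507; at P = 21.9, Q = 2244.
ΔQ = -263, ΔP = 2.0. Midpoints: P̄ = 20.90, Q̄ = 2375.5.
ε = (ΔQ/ΔP)(P̄/Q̄) = (-263/2.0)(20.90/2375.5).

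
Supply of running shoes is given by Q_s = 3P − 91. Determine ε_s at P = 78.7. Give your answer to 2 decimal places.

At P = 78.7, Q_s = 145.10.
dQ_s/dP = 3.
ε_s = (dQ_s/dP)(P/Q_s) = (3)(78.7/145.10).

1.63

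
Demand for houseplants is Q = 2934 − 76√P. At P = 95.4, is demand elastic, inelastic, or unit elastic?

Q = 2191.686, dQ/dP = -3.891.
ε = (dQ/dP)(P/Q) ≈ -0.169.
|ε| = 0.17 < 1.

inelastic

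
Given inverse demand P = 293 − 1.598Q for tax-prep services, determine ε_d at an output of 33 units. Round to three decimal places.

At Q = 33, P = 293 − 1.598(33) = 240.27.
dP/dQ = −1.598, so dQ/dP = 1/(−1.598) = -0.626.
ε = (dQ/dP)(P/Q) = (-0.626)(240.27/33).

-4.556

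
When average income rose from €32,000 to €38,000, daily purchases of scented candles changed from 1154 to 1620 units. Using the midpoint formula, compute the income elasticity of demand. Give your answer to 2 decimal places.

ΔQ = 466, ΔI = 6000. Midpoints: Ī = 35,000, Q̄ = 1387.0.
ε_I = (ΔQ/ΔI)(Ī/Q̄) = (466/6000)(35000/1387.0).

1.96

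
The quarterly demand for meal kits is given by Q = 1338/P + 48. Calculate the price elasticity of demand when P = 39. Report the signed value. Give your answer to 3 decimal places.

At P = 39, Q = 82.308.
dQ/dP = −1338/P² = -0.880.
ε = (dQ/dP)(P/Q) = (-0.880)(39/82.308).

-0.417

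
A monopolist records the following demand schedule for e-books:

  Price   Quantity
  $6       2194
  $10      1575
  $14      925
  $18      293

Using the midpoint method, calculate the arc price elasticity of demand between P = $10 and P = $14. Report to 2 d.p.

-1.56

At P = 10, Q = 1575; at P = 14, Q = 925.
ΔQ = -650, ΔP = 4. Midpoints: P̄ = 12.00, Q̄ = 1250.0.
ε = (ΔQ/ΔP)(P̄/Q̄) = (-650/4)(12.00/1250.0).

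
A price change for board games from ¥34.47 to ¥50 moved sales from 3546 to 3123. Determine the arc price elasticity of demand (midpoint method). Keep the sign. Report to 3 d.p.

-0.345

ΔQ = 3123 − 3546 = -423; ΔP = 50 − 34.47 = 15.53.
Midpoints: P̄ = 42.23, Q̄ = 3334.5.
ε = (ΔQ/ΔP)(P̄/Q̄) = (-423/15.53)(42.23/3334.5).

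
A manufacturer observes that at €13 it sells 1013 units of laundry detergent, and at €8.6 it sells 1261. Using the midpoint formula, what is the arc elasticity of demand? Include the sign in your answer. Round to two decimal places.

ΔQ = 1261 − 1013 = 248; ΔP = 8.6 − 13 = -4.4.
Midpoints: P̄ = 10.80, Q̄ = 1137.0.
ε = (ΔQ/ΔP)(P̄/Q̄) = (248/-4.4)(10.80/1137.0).

-0.54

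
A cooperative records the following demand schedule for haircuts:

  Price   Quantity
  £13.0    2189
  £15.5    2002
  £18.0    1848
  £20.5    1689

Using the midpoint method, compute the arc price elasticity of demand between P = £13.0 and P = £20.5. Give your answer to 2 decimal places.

At P = 13.0, Q = 2189; at P = 20.5, Q = 1689.
ΔQ = -500, ΔP = 7.5. Midpoints: P̄ = 16.75, Q̄ = 1939.0.
ε = (ΔQ/ΔP)(P̄/Q̄) = (-500/7.5)(16.75/1939.0).

-0.58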